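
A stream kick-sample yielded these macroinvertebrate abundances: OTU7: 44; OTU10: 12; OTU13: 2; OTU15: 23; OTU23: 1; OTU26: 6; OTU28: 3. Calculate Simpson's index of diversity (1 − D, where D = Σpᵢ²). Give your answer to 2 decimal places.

Total N = 44+12+2+23+1+6+3 = 91, so the proportions are 0.4835, 0.1319, 0.022, 0.2527, 0.011, 0.0659, 0.033 (working shown to 4 dp, full precision carried).
D = 0.4835² + 0.1319² + 0.022² + 0.2527² + 0.011² + 0.0659² + 0.033² = 0.2338 + 0.0174 + 0.0005 + 0.0639 + 0.0001 + 0.0043 + 0.0011 = 0.3211.
So 1 − D = 0.6789, i.e. 0.68 to 2 decimal places.

0.68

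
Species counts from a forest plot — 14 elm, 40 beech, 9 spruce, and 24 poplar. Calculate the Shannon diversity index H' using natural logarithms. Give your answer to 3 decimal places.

Total N = 14+40+9+24 = 87, so the proportions are 0.16092, 0.45977, 0.10345, 0.27586 (working shown to 5 dp, full precision carried).
Each pᵢ ln pᵢ term: 0.16092×(-1.82685)=-0.29398, 0.45977×(-0.77703)=-0.35725, 0.10345×(-2.26868)=-0.23469, 0.27586×(-1.28785)=-0.35527.
Sum = -1.24119, so H' = 1.241.

1.241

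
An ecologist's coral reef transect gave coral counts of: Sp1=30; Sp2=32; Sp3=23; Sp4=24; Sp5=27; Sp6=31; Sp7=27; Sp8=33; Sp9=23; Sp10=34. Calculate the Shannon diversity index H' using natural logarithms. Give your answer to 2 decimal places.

2.29

Total N = 30+32+23+24+27+31+27+33+23+34 = 284, so the proportions are 0.1056, 0.1127, 0.081, 0.0845, 0.0951, 0.1092, 0.0951, 0.1162, 0.081, 0.1197 (working shown to 4 dp, full precision carried).
Each pᵢ ln pᵢ term: 0.1056×(-2.2478)=-0.2374, 0.1127×(-2.1832)=-0.2460, 0.081×(-2.5135)=-0.2036, 0.0845×(-2.4709)=-0.2088, 0.0951×(-2.3531)=-0.2237, 0.1092×(-2.2150)=-0.2418, 0.0951×(-2.3531)=-0.2237, 0.1162×(-2.1525)=-0.2501, 0.081×(-2.5135)=-0.2036, 0.1197×(-2.1226)=-0.2541.
Sum = -2.2928, so H' = 2.29.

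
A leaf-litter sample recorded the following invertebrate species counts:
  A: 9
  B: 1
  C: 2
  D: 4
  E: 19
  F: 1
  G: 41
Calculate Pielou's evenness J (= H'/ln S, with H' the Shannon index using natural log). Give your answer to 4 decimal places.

0.6645

Total N = 9+1+2+4+19+1+41 = 77, so the proportions are 0.116883, 0.012987, 0.025974, 0.051948, 0.246753, 0.012987, 0.532468 (working shown to 6 dp, full precision carried).
H' = −Σ pᵢ ln pᵢ = −((-0.250899) + (-0.056413) + (-0.094822) + (-0.153637) + (-0.345298) + (-0.056413) + (-0.335579)) = 1.293061.
With S = 7 species, ln S = 1.945910, so J = 1.293061/1.945910 = 0.664502, i.e. 0.6645 to 4 decimal places.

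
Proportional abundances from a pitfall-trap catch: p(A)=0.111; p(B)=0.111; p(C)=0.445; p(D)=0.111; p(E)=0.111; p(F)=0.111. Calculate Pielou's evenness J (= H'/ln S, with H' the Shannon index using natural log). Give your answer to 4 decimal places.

0.8820

H' = −Σ pᵢ ln pᵢ = −((-0.244003) + (-0.244003) + (-0.360308) + (-0.244003) + (-0.244003) + (-0.244003)) = 1.580323 (working shown to 6 dp, full precision carried).
With S = 6 species, ln S = 1.791759, so J = 1.580323/1.791759 = 0.881995, i.e. 0.8820 to 4 decimal places.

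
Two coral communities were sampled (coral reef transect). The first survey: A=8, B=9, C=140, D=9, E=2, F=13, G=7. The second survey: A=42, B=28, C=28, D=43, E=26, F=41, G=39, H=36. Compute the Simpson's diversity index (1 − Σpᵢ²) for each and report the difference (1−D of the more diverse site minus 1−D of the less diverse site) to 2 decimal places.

The first survey: N=188, proportions 0.0426, 0.0479, 0.7447, 0.0479, 0.0106, 0.0691, 0.0372, giving 1−D = 0.4328 (working shown to 4 dp, full precision carried).
The second survey: N=283, proportions 0.1484, 0.0989, 0.0989, 0.1519, 0.0919, 0.1449, 0.1378, 0.1272, giving 1−D = 0.8707.
Difference = |0.4328 − 0.8707| = 0.4379, i.e. 0.44 to 2 decimal places.

0.44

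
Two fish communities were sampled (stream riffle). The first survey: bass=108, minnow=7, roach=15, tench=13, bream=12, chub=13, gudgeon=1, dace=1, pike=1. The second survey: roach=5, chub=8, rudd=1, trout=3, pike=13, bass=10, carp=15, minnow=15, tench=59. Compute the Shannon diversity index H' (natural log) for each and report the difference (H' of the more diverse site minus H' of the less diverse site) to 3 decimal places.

0.408

The first survey: N=171, proportions 0.63158, 0.04094, 0.08772, 0.07602, 0.07018, 0.07602, 0.00585, 0.00585, 0.00585, giving H' = 1.30295 (working shown to 5 dp, full precision carried).
The second survey: N=129, proportions 0.03876, 0.06202, 0.00775, 0.02326, 0.10078, 0.07752, 0.11628, 0.11628, 0.45736, giving H' = 1.71125.
Difference = |1.30295 − 1.71125| = 0.40830, i.e. 0.408 to 3 decimal places.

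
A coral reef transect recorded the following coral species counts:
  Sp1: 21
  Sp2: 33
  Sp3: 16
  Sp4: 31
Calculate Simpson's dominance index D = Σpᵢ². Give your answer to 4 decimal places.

0.2693

Total N = 21+33+16+31 = 101, so the proportions are 0.207921, 0.326733, 0.158416, 0.306931 (working shown to 6 dp, full precision carried).
D = 0.207921² + 0.326733² + 0.158416² + 0.306931² = 0.043231 + 0.106754 + 0.025096 + 0.094206 = 0.269287.
To 4 decimal places, D = 0.2693.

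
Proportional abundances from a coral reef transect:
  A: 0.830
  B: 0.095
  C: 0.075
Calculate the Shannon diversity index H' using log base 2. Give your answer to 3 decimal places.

Each pᵢ log₂ pᵢ term (working shown to 5 dp, full precision carried): 0.83×(-0.26882)=-0.22312, 0.095×(-3.39593)=-0.32261, 0.075×(-3.73697)=-0.28027.
Sum = -0.82600, so H' = 0.826.

0.826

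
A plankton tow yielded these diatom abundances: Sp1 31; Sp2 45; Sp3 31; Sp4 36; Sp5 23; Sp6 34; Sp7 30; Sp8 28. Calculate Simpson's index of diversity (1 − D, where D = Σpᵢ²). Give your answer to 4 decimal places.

Total N = 31+45+31+36+23+34+30+28 = 258, so the proportions are 0.120155, 0.174419, 0.120155, 0.139535, 0.089147, 0.131783, 0.116279, 0.108527 (working shown to 6 dp, full precision carried).
D = 0.120155² + 0.174419² + 0.120155² + 0.139535² + 0.089147² + 0.131783² + 0.116279² + 0.108527² = 0.014437 + 0.030422 + 0.014437 + 0.019470 + 0.007947 + 0.017367 + 0.013521 + 0.011778 = 0.129379.
So 1 − D = 0.870621, i.e. 0.8706 to 4 decimal places.

0.8706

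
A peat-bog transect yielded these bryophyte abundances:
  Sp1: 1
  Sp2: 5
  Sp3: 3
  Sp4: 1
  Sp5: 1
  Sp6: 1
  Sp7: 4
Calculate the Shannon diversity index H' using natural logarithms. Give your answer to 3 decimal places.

Total N = 1+5+3+1+1+1+4 = 16, so the proportions are 0.0625, 0.3125, 0.1875, 0.0625, 0.0625, 0.0625, 0.25 (working shown to 5 dp, full precision carried).
Each pᵢ ln pᵢ term: 0.0625×(-2.77259)=-0.17329, 0.3125×(-1.16315)=-0.36348, 0.1875×(-1.67398)=-0.31387, 0.0625×(-2.77259)=-0.17329, 0.0625×(-2.77259)=-0.17329, 0.0625×(-2.77259)=-0.17329, 0.25×(-1.38629)=-0.34657.
Sum = -1.71708, so H' = 1.717.

1.717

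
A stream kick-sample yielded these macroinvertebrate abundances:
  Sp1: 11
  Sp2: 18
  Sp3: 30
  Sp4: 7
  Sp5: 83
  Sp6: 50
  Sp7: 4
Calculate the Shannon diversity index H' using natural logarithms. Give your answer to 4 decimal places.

Total N = 11+18+30+7+83+50+4 = 203, so the proportions are 0.054187, 0.08867, 0.147783, 0.034483, 0.408867, 0.246305, 0.019704 (working shown to 6 dp, full precision carried).
Each pᵢ ln pᵢ term: 0.054187×(-2.915311)=-0.157973, 0.08867×(-2.422834)=-0.214833, 0.147783×(-1.912009)=-0.282563, 0.034483×(-3.367296)=-0.116114, 0.408867×(-0.894365)=-0.365676, 0.246305×(-1.401183)=-0.345119, 0.019704×(-3.926912)=-0.077378.
Sum = -1.559655, so H' = 1.5597.

1.5597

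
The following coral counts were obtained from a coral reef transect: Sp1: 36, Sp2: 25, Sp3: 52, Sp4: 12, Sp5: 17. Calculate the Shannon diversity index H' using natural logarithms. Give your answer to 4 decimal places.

Total N = 36+25+52+12+17 = 142, so the proportions are 0.253521, 0.176056, 0.366197, 0.084507, 0.119718 (working shown to 6 dp, full precision carried).
Each pᵢ ln pᵢ term: 0.253521×(-1.372308)=-0.347909, 0.176056×(-1.736951)=-0.305801, 0.366197×(-1.004583)=-0.367876, 0.084507×(-2.470920)=-0.208810, 0.119718×(-2.122614)=-0.254116.
Sum = -1.484512, so H' = 1.4845.

1.4845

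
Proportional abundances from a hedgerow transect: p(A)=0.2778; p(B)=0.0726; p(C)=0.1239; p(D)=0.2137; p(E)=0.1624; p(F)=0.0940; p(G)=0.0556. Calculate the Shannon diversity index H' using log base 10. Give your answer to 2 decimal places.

0.79

Each pᵢ log₁₀ pᵢ term (working shown to 4 dp, full precision carried): 0.2778×(-0.5563)=-0.1545, 0.0726×(-1.1391)=-0.0827, 0.1239×(-0.9069)=-0.1124, 0.2137×(-0.6702)=-0.1432, 0.1624×(-0.7894)=-0.1282, 0.094×(-1.0269)=-0.0965, 0.0556×(-1.2549)=-0.0698.
Sum = -0.7873, so H' = 0.79.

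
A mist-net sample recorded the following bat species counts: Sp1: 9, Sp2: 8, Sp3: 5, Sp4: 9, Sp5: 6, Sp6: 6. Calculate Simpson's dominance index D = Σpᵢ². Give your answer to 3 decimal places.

0.175

Total N = 9+8+5+9+6+6 = 43, so the proportions are 0.2093, 0.18605, 0.11628, 0.2093, 0.13953, 0.13953 (working shown to 5 dp, full precision carried).
D = 0.2093² + 0.18605² + 0.11628² + 0.2093² + 0.13953² + 0.13953² = 0.04381 + 0.03461 + 0.01352 + 0.04381 + 0.01947 + 0.01947 = 0.17469.
To 3 decimal places, D = 0.175.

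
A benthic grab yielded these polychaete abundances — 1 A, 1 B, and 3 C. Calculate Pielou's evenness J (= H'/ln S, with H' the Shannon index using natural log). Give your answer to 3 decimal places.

Total N = 1+1+3 = 5, so the proportions are 0.2, 0.2, 0.6 (working shown to 5 dp, full precision carried).
H' = −Σ pᵢ ln pᵢ = −((-0.32189) + (-0.32189) + (-0.30650)) = 0.95027.
With S = 3 species, ln S = 1.09861, so J = 0.95027/1.09861 = 0.86497, i.e. 0.865 to 3 decimal places.

0.865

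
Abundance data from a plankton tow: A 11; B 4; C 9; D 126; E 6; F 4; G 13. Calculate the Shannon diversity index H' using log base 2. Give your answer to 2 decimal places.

Total N = 11+4+9+126+6+4+13 = 173, so the proportions are 0.0636, 0.0231, 0.052, 0.7283, 0.0347, 0.0231, 0.0751 (working shown to 4 dp, full precision carried).
Each pᵢ log₂ pᵢ term: 0.0636×(-3.9752)=-0.2528, 0.0231×(-5.4346)=-0.1257, 0.052×(-4.2647)=-0.2219, 0.7283×(-0.4573)=-0.3331, 0.0347×(-4.8497)=-0.1682, 0.0231×(-5.4346)=-0.1257, 0.0751×(-3.7342)=-0.2806.
Sum = -1.5078, so H' = 1.51.

1.51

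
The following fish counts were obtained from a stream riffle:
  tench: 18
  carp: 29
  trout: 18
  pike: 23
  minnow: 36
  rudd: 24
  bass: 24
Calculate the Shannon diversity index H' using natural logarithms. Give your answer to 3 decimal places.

1.919

Total N = 18+29+18+23+36+24+24 = 172, so the proportions are 0.10465, 0.1686, 0.10465, 0.13372, 0.2093, 0.13953, 0.13953 (working shown to 5 dp, full precision carried).
Each pᵢ ln pᵢ term: 0.10465×(-2.25712)=-0.23621, 0.1686×(-1.78020)=-0.30015, 0.10465×(-2.25712)=-0.23621, 0.13372×(-2.01200)=-0.26905, 0.2093×(-1.56398)=-0.32734, 0.13953×(-1.96944)=-0.27481, 0.13953×(-1.96944)=-0.27481.
Sum = -1.91857, so H' = 1.919.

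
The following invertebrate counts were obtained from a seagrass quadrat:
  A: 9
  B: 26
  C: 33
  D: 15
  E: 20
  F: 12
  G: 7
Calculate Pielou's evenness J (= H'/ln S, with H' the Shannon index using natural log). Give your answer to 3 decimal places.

Total N = 9+26+33+15+20+12+7 = 122, so the proportions are 0.07377, 0.21311, 0.27049, 0.12295, 0.16393, 0.09836, 0.05738 (working shown to 5 dp, full precision carried).
H' = −Σ pᵢ ln pᵢ = −((-0.19230) + (-0.32946) + (-0.35367) + (-0.25770) + (-0.29644) + (-0.22811) + (-0.16399)) = 1.82168.
With S = 7 species, ln S = 1.94591, so J = 1.82168/1.94591 = 0.93616, i.e. 0.936 to 3 decimal places.

0.936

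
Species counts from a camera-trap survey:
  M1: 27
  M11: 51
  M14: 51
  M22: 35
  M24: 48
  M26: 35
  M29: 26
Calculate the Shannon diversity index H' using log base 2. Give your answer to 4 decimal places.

Total N = 27+51+51+35+48+35+26 = 273, so the proportions are 0.098901, 0.186813, 0.186813, 0.128205, 0.175824, 0.128205, 0.095238 (working shown to 6 dp, full precision carried).
Each pᵢ log₂ pᵢ term: 0.098901×(-3.337870)=-0.330119, 0.186813×(-2.420332)=-0.452150, 0.186813×(-2.420332)=-0.452150, 0.128205×(-2.963474)=-0.379933, 0.175824×(-2.507795)=-0.440931, 0.128205×(-2.963474)=-0.379933, 0.095238×(-3.392317)=-0.323078.
Sum = -2.758293, so H' = 2.7583.

2.7583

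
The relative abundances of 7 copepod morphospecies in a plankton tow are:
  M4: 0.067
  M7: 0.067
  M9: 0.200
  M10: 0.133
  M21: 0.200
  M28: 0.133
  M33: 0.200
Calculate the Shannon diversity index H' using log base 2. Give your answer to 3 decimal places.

2.690

Each pᵢ log₂ pᵢ term (working shown to 5 dp, full precision carried): 0.067×(-3.89970)=-0.26128, 0.067×(-3.89970)=-0.26128, 0.2×(-2.32193)=-0.46439, 0.133×(-2.91050)=-0.38710, 0.2×(-2.32193)=-0.46439, 0.133×(-2.91050)=-0.38710, 0.2×(-2.32193)=-0.46439.
Sum = -2.68991, so H' = 2.690.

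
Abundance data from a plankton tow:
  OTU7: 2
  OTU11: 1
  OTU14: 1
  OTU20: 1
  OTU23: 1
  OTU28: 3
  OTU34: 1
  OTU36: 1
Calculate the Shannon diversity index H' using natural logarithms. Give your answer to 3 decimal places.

1.972

Total N = 2+1+1+1+1+3+1+1 = 11, so the proportions are 0.18182, 0.09091, 0.09091, 0.09091, 0.09091, 0.27273, 0.09091, 0.09091 (working shown to 5 dp, full precision carried).
Each pᵢ ln pᵢ term: 0.18182×(-1.70475)=-0.30995, 0.09091×(-2.39790)=-0.21799, 0.09091×(-2.39790)=-0.21799, 0.09091×(-2.39790)=-0.21799, 0.09091×(-2.39790)=-0.21799, 0.27273×(-1.29928)=-0.35435, 0.09091×(-2.39790)=-0.21799, 0.09091×(-2.39790)=-0.21799.
Sum = -1.97225, so H' = 1.972.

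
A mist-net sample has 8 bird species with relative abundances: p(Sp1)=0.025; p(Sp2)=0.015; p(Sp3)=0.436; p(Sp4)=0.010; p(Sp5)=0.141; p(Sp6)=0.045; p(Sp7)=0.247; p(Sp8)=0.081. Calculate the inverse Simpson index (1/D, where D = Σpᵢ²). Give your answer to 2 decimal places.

3.56

D = 0.025² + 0.015² + 0.436² + 0.01² + 0.141² + 0.045² + 0.247² + 0.081² = 0.000625 + 0.000225 + 0.190096 + 0.000100 + 0.019881 + 0.002025 + 0.061009 + 0.006561 = 0.280522 (working shown to 6 dp, full precision carried).
So 1/D = 3.5648, i.e. 3.56 to 2 decimal places.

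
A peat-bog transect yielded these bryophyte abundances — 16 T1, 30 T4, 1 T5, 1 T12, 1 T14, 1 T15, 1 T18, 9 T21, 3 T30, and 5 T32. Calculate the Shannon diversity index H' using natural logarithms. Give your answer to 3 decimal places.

1.609

Total N = 16+30+1+1+1+1+1+9+3+5 = 68, so the proportions are 0.23529, 0.44118, 0.01471, 0.01471, 0.01471, 0.01471, 0.01471, 0.13235, 0.04412, 0.07353 (working shown to 5 dp, full precision carried).
Each pᵢ ln pᵢ term: 0.23529×(-1.44692)=-0.34045, 0.44118×(-0.81831)=-0.36102, 0.01471×(-4.21951)=-0.06205, 0.01471×(-4.21951)=-0.06205, 0.01471×(-4.21951)=-0.06205, 0.01471×(-4.21951)=-0.06205, 0.01471×(-4.21951)=-0.06205, 0.13235×(-2.02228)=-0.26766, 0.04412×(-3.12090)=-0.13769, 0.07353×(-2.61007)=-0.19192.
Sum = -1.60899, so H' = 1.609.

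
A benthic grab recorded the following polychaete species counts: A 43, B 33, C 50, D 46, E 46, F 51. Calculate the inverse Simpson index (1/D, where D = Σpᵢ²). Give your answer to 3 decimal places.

Total N = 43+33+50+46+46+51 = 269, so the proportions are 0.1598513, 0.1226766, 0.1858736, 0.1710037, 0.1710037, 0.1895911 (working shown to 7 dp, full precision carried).
D = 0.1598513² + 0.1226766² + 0.1858736² + 0.1710037² + 0.1710037² + 0.1895911² = 0.0255524 + 0.0150495 + 0.0345490 + 0.0292423 + 0.0292423 + 0.0359448 = 0.1695803.
So 1/D = 5.89691, i.e. 5.897 to 3 decimal places.

5.897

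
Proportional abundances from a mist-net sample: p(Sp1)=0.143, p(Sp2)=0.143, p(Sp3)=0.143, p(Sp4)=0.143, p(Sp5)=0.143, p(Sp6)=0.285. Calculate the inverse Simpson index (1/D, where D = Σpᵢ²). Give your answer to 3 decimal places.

D = 0.143² + 0.143² + 0.143² + 0.143² + 0.143² + 0.285² = 0.0204490 + 0.0204490 + 0.0204490 + 0.0204490 + 0.0204490 + 0.0812250 = 0.1834700 (working shown to 7 dp, full precision carried).
So 1/D = 5.45048, i.e. 5.450 to 3 decimal places.

5.450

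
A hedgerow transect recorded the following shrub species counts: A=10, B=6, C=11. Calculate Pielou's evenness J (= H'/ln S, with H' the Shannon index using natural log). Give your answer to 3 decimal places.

0.972

Total N = 10+6+11 = 27, so the proportions are 0.37037, 0.22222, 0.40741 (working shown to 5 dp, full precision carried).
H' = −Σ pᵢ ln pᵢ = −((-0.36787) + (-0.33424) + (-0.36583)) = 1.06794.
With S = 3 species, ln S = 1.09861, so J = 1.06794/1.09861 = 0.97208, i.e. 0.972 to 3 decimal places.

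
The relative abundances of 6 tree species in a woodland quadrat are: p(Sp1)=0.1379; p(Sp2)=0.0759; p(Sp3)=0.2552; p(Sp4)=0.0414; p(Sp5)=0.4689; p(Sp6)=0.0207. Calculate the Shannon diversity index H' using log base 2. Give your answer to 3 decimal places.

1.998

Each pᵢ log₂ pᵢ term (working shown to 5 dp, full precision carried): 0.1379×(-2.85831)=-0.39416, 0.0759×(-3.71976)=-0.28233, 0.2552×(-1.97030)=-0.50282, 0.0414×(-4.59423)=-0.19020, 0.4689×(-1.09265)=-0.51234, 0.0207×(-5.59423)=-0.11580.
Sum = -1.99765, so H' = 1.998.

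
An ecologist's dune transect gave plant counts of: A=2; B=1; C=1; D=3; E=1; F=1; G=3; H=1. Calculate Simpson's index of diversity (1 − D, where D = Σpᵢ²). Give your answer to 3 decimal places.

Total N = 2+1+1+3+1+1+3+1 = 13, so the proportions are 0.15385, 0.07692, 0.07692, 0.23077, 0.07692, 0.07692, 0.23077, 0.07692 (working shown to 5 dp, full precision carried).
D = 0.15385² + 0.07692² + 0.07692² + 0.23077² + 0.07692² + 0.07692² + 0.23077² + 0.07692² = 0.02367 + 0.00592 + 0.00592 + 0.05325 + 0.00592 + 0.00592 + 0.05325 + 0.00592 = 0.15976.
So 1 − D = 0.84024, i.e. 0.840 to 3 decimal places.

0.840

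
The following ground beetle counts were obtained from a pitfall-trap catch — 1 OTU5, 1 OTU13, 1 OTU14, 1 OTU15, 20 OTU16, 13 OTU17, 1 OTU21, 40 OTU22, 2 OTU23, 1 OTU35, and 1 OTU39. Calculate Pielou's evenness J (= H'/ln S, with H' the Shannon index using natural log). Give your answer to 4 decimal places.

Total N = 1+1+1+1+20+13+1+40+2+1+1 = 82, so the proportions are 0.012195, 0.012195, 0.012195, 0.012195, 0.243902, 0.158537, 0.012195, 0.487805, 0.02439, 0.012195, 0.012195 (working shown to 6 dp, full precision carried).
H' = −Σ pᵢ ln pᵢ = −((-0.053740) + (-0.053740) + (-0.053740) + (-0.053740) + (-0.344143) + (-0.291988) + (-0.053740) + (-0.350166) + (-0.090575) + (-0.053740) + (-0.053740)) = 1.453055.
With S = 11 species, ln S = 2.397895, so J = 1.453055/2.397895 = 0.605971, i.e. 0.6060 to 4 decimal places.

0.6060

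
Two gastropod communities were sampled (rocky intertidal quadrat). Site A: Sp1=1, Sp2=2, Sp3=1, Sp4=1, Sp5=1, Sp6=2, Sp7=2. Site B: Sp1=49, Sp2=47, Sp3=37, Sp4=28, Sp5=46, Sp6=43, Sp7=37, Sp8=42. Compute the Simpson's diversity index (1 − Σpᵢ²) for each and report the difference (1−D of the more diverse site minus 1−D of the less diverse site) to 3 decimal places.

Site A: N=10, proportions 0.1, 0.2, 0.1, 0.1, 0.1, 0.2, 0.2, giving 1−D = 0.84000 (working shown to 5 dp, full precision carried).
Site B: N=329, proportions 0.14894, 0.14286, 0.11246, 0.08511, 0.13982, 0.1307, 0.11246, 0.12766, giving 1−D = 0.87194.
Difference = |0.84000 − 0.87194| = 0.03194, i.e. 0.032 to 3 decimal places.

0.032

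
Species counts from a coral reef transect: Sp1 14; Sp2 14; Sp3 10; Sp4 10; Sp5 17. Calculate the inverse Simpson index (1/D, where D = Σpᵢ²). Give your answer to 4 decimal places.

4.7957

Total N = 14+14+10+10+17 = 65, so the proportions are 0.21538462, 0.21538462, 0.15384615, 0.15384615, 0.26153846 (working shown to 8 dp, full precision carried).
D = 0.21538462² + 0.21538462² + 0.15384615² + 0.15384615² + 0.26153846² = 0.04639053 + 0.04639053 + 0.02366864 + 0.02366864 + 0.06840237 = 0.20852071.
So 1/D = 4.795687, i.e. 4.7957 to 4 decimal places.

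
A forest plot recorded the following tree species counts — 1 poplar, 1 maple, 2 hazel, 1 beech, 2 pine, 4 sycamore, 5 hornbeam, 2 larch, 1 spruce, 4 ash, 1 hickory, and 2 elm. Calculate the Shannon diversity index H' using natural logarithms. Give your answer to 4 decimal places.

2.3088

Total N = 1+1+2+1+2+4+5+2+1+4+1+2 = 26, so the proportions are 0.038462, 0.038462, 0.076923, 0.038462, 0.076923, 0.153846, 0.192308, 0.076923, 0.038462, 0.153846, 0.038462, 0.076923 (working shown to 6 dp, full precision carried).
Each pᵢ ln pᵢ term: 0.038462×(-3.258097)=-0.125311, 0.038462×(-3.258097)=-0.125311, 0.076923×(-2.564949)=-0.197304, 0.038462×(-3.258097)=-0.125311, 0.076923×(-2.564949)=-0.197304, 0.153846×(-1.871802)=-0.287970, 0.192308×(-1.648659)=-0.317050, 0.076923×(-2.564949)=-0.197304, 0.038462×(-3.258097)=-0.125311, 0.153846×(-1.871802)=-0.287970, 0.038462×(-3.258097)=-0.125311, 0.076923×(-2.564949)=-0.197304.
Sum = -2.308761, so H' = 2.3088.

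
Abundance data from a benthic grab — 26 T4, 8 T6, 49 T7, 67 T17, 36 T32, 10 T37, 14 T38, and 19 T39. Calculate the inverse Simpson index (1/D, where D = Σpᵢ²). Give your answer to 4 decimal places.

5.4723

Total N = 26+8+49+67+36+10+14+19 = 229, so the proportions are 0.11353712, 0.0349345, 0.2139738, 0.29257642, 0.15720524, 0.04366812, 0.06113537, 0.08296943 (working shown to 8 dp, full precision carried).
D = 0.11353712² + 0.0349345² + 0.2139738² + 0.29257642² + 0.15720524² + 0.04366812² + 0.06113537² + 0.08296943² = 0.01289068 + 0.00122042 + 0.04578479 + 0.08560096 + 0.02471349 + 0.00190690 + 0.00373753 + 0.00688393 = 0.18273870.
So 1/D = 5.472295, i.e. 5.4723 to 4 decimal places.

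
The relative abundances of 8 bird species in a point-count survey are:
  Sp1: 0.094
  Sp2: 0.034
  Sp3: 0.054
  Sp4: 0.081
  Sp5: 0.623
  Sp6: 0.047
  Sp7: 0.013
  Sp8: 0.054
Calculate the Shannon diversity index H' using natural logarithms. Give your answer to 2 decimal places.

Each pᵢ ln pᵢ term (working shown to 4 dp, full precision carried): 0.094×(-2.3645)=-0.2223, 0.034×(-3.3814)=-0.1150, 0.054×(-2.9188)=-0.1576, 0.081×(-2.5133)=-0.2036, 0.623×(-0.4732)=-0.2948, 0.047×(-3.0576)=-0.1437, 0.013×(-4.3428)=-0.0565, 0.054×(-2.9188)=-0.1576.
Sum = -1.3510, so H' = 1.35.

1.35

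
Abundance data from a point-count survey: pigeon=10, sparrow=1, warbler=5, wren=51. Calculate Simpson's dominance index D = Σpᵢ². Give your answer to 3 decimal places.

Total N = 10+1+5+51 = 67, so the proportions are 0.14925, 0.01493, 0.07463, 0.76119 (working shown to 5 dp, full precision carried).
D = 0.14925² + 0.01493² + 0.07463² + 0.76119² = 0.02228 + 0.00022 + 0.00557 + 0.57942 = 0.60748.
To 3 decimal places, D = 0.607.

0.607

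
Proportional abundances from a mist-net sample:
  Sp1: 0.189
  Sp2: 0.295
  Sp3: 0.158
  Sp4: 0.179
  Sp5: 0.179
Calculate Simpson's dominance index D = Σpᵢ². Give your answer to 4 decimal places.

0.2118

D = 0.189² + 0.295² + 0.158² + 0.179² + 0.179² = 0.035721 + 0.087025 + 0.024964 + 0.032041 + 0.032041 = 0.211792 (working shown to 6 dp, full precision carried).
To 4 decimal places, D = 0.2118.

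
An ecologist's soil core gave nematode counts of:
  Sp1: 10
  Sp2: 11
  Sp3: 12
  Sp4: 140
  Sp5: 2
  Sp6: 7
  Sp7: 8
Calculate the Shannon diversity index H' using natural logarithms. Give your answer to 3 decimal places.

Total N = 10+11+12+140+2+7+8 = 190, so the proportions are 0.05263, 0.05789, 0.06316, 0.73684, 0.01053, 0.03684, 0.04211 (working shown to 5 dp, full precision carried).
Each pᵢ ln pᵢ term: 0.05263×(-2.94444)=-0.15497, 0.05789×(-2.84913)=-0.16495, 0.06316×(-2.76212)=-0.17445, 0.73684×(-0.30538)=-0.22502, 0.01053×(-4.55388)=-0.04794, 0.03684×(-3.30111)=-0.12162, 0.04211×(-3.16758)=-0.13337.
Sum = -1.02232, so H' = 1.022.

1.022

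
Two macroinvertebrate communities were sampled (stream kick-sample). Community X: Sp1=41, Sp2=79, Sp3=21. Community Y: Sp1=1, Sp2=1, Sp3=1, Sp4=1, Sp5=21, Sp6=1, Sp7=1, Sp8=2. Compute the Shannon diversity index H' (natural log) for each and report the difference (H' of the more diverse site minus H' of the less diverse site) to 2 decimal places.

0.15

Community X: N=141, proportions 0.29078, 0.56028, 0.14894, giving H' = 0.96736 (working shown to 5 dp, full precision carried).
Community Y: N=29, proportions 0.03448, 0.03448, 0.03448, 0.03448, 0.72414, 0.03448, 0.03448, 0.06897, giving H' = 1.11484.
Difference = |0.96736 − 1.11484| = 0.14748, i.e. 0.15 to 2 decimal places.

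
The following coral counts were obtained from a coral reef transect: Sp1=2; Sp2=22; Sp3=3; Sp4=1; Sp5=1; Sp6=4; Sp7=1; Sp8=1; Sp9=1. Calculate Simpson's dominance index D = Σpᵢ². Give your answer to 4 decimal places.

Total N = 2+22+3+1+1+4+1+1+1 = 36, so the proportions are 0.055556, 0.611111, 0.083333, 0.027778, 0.027778, 0.111111, 0.027778, 0.027778, 0.027778 (working shown to 6 dp, full precision carried).
D = 0.055556² + 0.611111² + 0.083333² + 0.027778² + 0.027778² + 0.111111² + 0.027778² + 0.027778² + 0.027778² = 0.003086 + 0.373457 + 0.006944 + 0.000772 + 0.000772 + 0.012346 + 0.000772 + 0.000772 + 0.000772 = 0.399691.
To 4 decimal places, D = 0.3997.

0.3997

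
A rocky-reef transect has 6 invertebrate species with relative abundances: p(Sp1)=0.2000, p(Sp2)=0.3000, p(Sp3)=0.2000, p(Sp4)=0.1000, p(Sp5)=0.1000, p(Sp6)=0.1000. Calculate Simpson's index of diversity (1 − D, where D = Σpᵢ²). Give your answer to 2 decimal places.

0.80

D = 0.2² + 0.3² + 0.2² + 0.1² + 0.1² + 0.1² = 0.0400 + 0.0900 + 0.0400 + 0.0100 + 0.0100 + 0.0100 = 0.2000 (working shown to 4 dp, full precision carried).
So 1 − D = 0.8000, i.e. 0.80 to 2 decimal places.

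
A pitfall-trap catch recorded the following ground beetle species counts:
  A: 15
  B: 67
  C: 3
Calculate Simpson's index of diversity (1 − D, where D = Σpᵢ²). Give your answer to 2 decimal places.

Total N = 15+67+3 = 85, so the proportions are 0.1765, 0.7882, 0.0353 (working shown to 4 dp, full precision carried).
D = 0.1765² + 0.7882² + 0.0353² = 0.0311 + 0.6213 + 0.0012 = 0.6537.
So 1 − D = 0.3463, i.e. 0.35 to 2 decimal places.

0.35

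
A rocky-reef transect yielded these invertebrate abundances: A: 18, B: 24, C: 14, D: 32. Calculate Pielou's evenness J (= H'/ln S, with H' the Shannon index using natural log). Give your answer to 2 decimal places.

Total N = 18+24+14+32 = 88, so the proportions are 0.2045, 0.2727, 0.1591, 0.3636 (working shown to 4 dp, full precision carried).
H' = −Σ pᵢ ln pᵢ = −((-0.3246) + (-0.3543) + (-0.2925) + (-0.3679)) = 1.3393.
With S = 4 species, ln S = 1.3863, so J = 1.3393/1.3863 = 0.9661, i.e. 0.97 to 2 decimal places.

0.97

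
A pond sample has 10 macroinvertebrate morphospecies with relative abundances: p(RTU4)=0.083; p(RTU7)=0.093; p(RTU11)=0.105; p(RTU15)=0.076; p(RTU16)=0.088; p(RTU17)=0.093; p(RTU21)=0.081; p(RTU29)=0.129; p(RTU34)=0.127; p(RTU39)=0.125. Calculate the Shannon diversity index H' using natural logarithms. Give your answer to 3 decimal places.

Each pᵢ ln pᵢ term (working shown to 5 dp, full precision carried): 0.083×(-2.48891)=-0.20658, 0.093×(-2.37516)=-0.22089, 0.105×(-2.25379)=-0.23665, 0.076×(-2.57702)=-0.19585, 0.088×(-2.43042)=-0.21388, 0.093×(-2.37516)=-0.22089, 0.081×(-2.51331)=-0.20358, 0.129×(-2.04794)=-0.26418, 0.127×(-2.06357)=-0.26207, 0.125×(-2.07944)=-0.25993.
Sum = -2.28450, so H' = 2.285.

2.285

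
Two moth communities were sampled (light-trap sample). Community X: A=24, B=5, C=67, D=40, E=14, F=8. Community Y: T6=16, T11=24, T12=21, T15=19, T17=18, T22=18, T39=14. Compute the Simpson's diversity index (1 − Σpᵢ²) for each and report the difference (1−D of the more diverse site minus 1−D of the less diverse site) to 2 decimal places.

Community X: N=158, proportions 0.1519, 0.0316, 0.4241, 0.2532, 0.0886, 0.0506, giving 1−D = 0.7216 (working shown to 4 dp, full precision carried).
Community Y: N=130, proportions 0.1231, 0.1846, 0.1615, 0.1462, 0.1385, 0.1385, 0.1077, giving 1−D = 0.8534.
Difference = |0.7216 − 0.8534| = 0.1318, i.e. 0.13 to 2 decimal places.

0.13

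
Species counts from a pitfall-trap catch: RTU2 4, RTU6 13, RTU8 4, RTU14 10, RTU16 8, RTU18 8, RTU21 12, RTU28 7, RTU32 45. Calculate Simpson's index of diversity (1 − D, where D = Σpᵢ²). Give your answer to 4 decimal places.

0.7852

Total N = 4+13+4+10+8+8+12+7+45 = 111, so the proportions are 0.036036, 0.117117, 0.036036, 0.09009, 0.072072, 0.072072, 0.108108, 0.063063, 0.405405 (working shown to 6 dp, full precision carried).
D = 0.036036² + 0.117117² + 0.036036² + 0.09009² + 0.072072² + 0.072072² + 0.108108² + 0.063063² + 0.405405² = 0.001299 + 0.013716 + 0.001299 + 0.008116 + 0.005194 + 0.005194 + 0.011687 + 0.003977 + 0.164354 = 0.214836.
So 1 − D = 0.785164, i.e. 0.7852 to 4 decimal places.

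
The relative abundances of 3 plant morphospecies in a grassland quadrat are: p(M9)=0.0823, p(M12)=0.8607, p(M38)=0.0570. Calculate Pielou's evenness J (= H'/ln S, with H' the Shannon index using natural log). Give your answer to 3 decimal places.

H' = −Σ pᵢ ln pᵢ = −((-0.20553) + (-0.12911) + (-0.16329)) = 0.49794 (working shown to 5 dp, full precision carried).
With S = 3 species, ln S = 1.09861, so J = 0.49794/1.09861 = 0.45324, i.e. 0.453 to 3 decimal places.

0.453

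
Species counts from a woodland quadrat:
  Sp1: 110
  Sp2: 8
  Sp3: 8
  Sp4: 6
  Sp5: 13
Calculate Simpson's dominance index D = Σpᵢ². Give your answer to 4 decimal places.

Total N = 110+8+8+6+13 = 145, so the proportions are 0.758621, 0.055172, 0.055172, 0.041379, 0.089655 (working shown to 6 dp, full precision carried).
D = 0.758621² + 0.055172² + 0.055172² + 0.041379² + 0.089655² = 0.575505 + 0.003044 + 0.003044 + 0.001712 + 0.008038 = 0.591344.
To 4 decimal places, D = 0.5913.

0.5913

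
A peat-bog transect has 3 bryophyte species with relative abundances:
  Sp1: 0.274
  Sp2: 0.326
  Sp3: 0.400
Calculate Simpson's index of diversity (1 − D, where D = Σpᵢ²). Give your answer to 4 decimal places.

D = 0.274² + 0.326² + 0.4² = 0.075076 + 0.106276 + 0.160000 = 0.341352 (working shown to 6 dp, full precision carried).
So 1 − D = 0.658648, i.e. 0.6586 to 4 decimal places.

0.6586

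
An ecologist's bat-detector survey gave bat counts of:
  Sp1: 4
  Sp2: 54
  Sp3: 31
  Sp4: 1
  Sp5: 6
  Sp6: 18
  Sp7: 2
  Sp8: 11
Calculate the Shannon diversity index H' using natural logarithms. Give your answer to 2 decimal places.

1.55

Total N = 4+54+31+1+6+18+2+11 = 127, so the proportions are 0.0315, 0.4252, 0.2441, 0.0079, 0.0472, 0.1417, 0.0157, 0.0866 (working shown to 4 dp, full precision carried).
Each pᵢ ln pᵢ term: 0.0315×(-3.4579)=-0.1089, 0.4252×(-0.8552)=-0.3636, 0.2441×(-1.4102)=-0.3442, 0.0079×(-4.8442)=-0.0381, 0.0472×(-3.0524)=-0.1442, 0.1417×(-1.9538)=-0.2769, 0.0157×(-4.1510)=-0.0654, 0.0866×(-2.4463)=-0.2119.
Sum = -1.5533, so H' = 1.55.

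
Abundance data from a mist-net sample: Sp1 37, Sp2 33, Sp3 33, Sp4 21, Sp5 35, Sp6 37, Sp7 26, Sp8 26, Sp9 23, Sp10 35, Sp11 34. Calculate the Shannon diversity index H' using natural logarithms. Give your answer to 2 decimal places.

Total N = 37+33+33+21+35+37+26+26+23+35+34 = 340, so the proportions are 0.1088, 0.0971, 0.0971, 0.0618, 0.1029, 0.1088, 0.0765, 0.0765, 0.0676, 0.1029, 0.1 (working shown to 4 dp, full precision carried).
Each pᵢ ln pᵢ term: 0.1088×(-2.2180)=-0.2414, 0.0971×(-2.3324)=-0.2264, 0.0971×(-2.3324)=-0.2264, 0.0618×(-2.7844)=-0.1720, 0.1029×(-2.2736)=-0.2340, 0.1088×(-2.2180)=-0.2414, 0.0765×(-2.5708)=-0.1966, 0.0765×(-2.5708)=-0.1966, 0.0676×(-2.6935)=-0.1822, 0.1029×(-2.2736)=-0.2340, 0.1×(-2.3026)=-0.2303.
Sum = -2.3812, so H' = 2.38.

2.38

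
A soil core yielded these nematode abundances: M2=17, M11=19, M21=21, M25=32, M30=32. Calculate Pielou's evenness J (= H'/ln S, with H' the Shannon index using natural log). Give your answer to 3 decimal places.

0.978

Total N = 17+19+21+32+32 = 121, so the proportions are 0.1405, 0.15702, 0.17355, 0.26446, 0.26446 (working shown to 5 dp, full precision carried).
H' = −Σ pᵢ ln pᵢ = −((-0.27573) + (-0.29071) + (-0.30394) + (-0.35175) + (-0.35175)) = 1.57388.
With S = 5 species, ln S = 1.60944, so J = 1.57388/1.60944 = 0.97791, i.e. 0.978 to 3 decimal places.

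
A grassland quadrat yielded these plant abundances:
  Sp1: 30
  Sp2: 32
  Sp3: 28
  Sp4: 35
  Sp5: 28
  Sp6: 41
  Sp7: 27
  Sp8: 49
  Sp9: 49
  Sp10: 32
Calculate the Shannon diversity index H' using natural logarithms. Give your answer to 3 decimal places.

Total N = 30+32+28+35+28+41+27+49+49+32 = 351, so the proportions are 0.08547, 0.09117, 0.07977, 0.09972, 0.07977, 0.11681, 0.07692, 0.1396, 0.1396, 0.09117 (working shown to 5 dp, full precision carried).
Each pᵢ ln pᵢ term: 0.08547×(-2.45959)=-0.21022, 0.09117×(-2.39505)=-0.21835, 0.07977×(-2.52858)=-0.20171, 0.09972×(-2.30544)=-0.22989, 0.07977×(-2.52858)=-0.20171, 0.11681×(-2.14721)=-0.25081, 0.07692×(-2.56495)=-0.19730, 0.1396×(-1.96897)=-0.27487, 0.1396×(-1.96897)=-0.27487, 0.09117×(-2.39505)=-0.21835.
Sum = -2.27809, so H' = 2.278.

2.278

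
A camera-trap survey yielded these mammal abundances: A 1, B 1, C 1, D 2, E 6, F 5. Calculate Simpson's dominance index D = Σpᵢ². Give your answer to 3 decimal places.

Total N = 1+1+1+2+6+5 = 16, so the proportions are 0.0625, 0.0625, 0.0625, 0.125, 0.375, 0.3125 (working shown to 5 dp, full precision carried).
D = 0.0625² + 0.0625² + 0.0625² + 0.125² + 0.375² + 0.3125² = 0.00391 + 0.00391 + 0.00391 + 0.01562 + 0.14062 + 0.09766 = 0.26562.
To 3 decimal places, D = 0.266.

0.266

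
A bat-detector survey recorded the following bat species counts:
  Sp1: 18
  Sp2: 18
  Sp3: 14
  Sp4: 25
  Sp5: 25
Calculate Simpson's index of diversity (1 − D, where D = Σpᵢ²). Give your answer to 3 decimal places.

0.791

Total N = 18+18+14+25+25 = 100, so the proportions are 0.18, 0.18, 0.14, 0.25, 0.25 (working shown to 5 dp, full precision carried).
D = 0.18² + 0.18² + 0.14² + 0.25² + 0.25² = 0.03240 + 0.03240 + 0.01960 + 0.06250 + 0.06250 = 0.20940.
So 1 − D = 0.79060, i.e. 0.791 to 3 decimal places.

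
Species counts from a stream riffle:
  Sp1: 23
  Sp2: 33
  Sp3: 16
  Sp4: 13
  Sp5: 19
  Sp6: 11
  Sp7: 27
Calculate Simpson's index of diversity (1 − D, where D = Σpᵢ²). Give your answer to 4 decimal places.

Total N = 23+33+16+13+19+11+27 = 142, so the proportions are 0.161972, 0.232394, 0.112676, 0.091549, 0.133803, 0.077465, 0.190141 (working shown to 6 dp, full precision carried).
D = 0.161972² + 0.232394² + 0.112676² + 0.091549² + 0.133803² + 0.077465² + 0.190141² = 0.026235 + 0.054007 + 0.012696 + 0.008381 + 0.017903 + 0.006001 + 0.036154 = 0.161377.
So 1 − D = 0.838623, i.e. 0.8386 to 4 decimal places.

0.8386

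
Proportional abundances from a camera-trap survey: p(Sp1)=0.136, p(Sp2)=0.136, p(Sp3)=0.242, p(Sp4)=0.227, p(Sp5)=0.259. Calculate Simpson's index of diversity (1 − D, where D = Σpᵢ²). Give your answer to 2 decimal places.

D = 0.136² + 0.136² + 0.242² + 0.227² + 0.259² = 0.0185 + 0.0185 + 0.0586 + 0.0515 + 0.0671 = 0.2142 (working shown to 4 dp, full precision carried).
So 1 − D = 0.7858, i.e. 0.79 to 2 decimal places.

0.79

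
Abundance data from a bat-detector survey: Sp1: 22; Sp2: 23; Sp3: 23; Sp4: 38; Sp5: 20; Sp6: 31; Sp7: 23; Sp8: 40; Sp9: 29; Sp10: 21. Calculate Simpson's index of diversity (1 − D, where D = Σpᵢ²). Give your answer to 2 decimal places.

Total N = 22+23+23+38+20+31+23+40+29+21 = 270, so the proportions are 0.0815, 0.0852, 0.0852, 0.1407, 0.0741, 0.1148, 0.0852, 0.1481, 0.1074, 0.0778 (working shown to 4 dp, full precision carried).
D = 0.0815² + 0.0852² + 0.0852² + 0.1407² + 0.0741² + 0.1148² + 0.0852² + 0.1481² + 0.1074² + 0.0778² = 0.0066 + 0.0073 + 0.0073 + 0.0198 + 0.0055 + 0.0132 + 0.0073 + 0.0219 + 0.0115 + 0.0060 = 0.1064.
So 1 − D = 0.8936, i.e. 0.89 to 2 decimal places.

0.89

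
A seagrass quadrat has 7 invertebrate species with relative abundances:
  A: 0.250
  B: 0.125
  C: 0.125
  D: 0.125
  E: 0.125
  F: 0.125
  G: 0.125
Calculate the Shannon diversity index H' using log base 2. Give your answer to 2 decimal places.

2.75

Each pᵢ log₂ pᵢ term (working shown to 4 dp, full precision carried): 0.25×(-2.0000)=-0.5000, 0.125×(-3.0000)=-0.3750, 0.125×(-3.0000)=-0.3750, 0.125×(-3.0000)=-0.3750, 0.125×(-3.0000)=-0.3750, 0.125×(-3.0000)=-0.3750, 0.125×(-3.0000)=-0.3750.
Sum = -2.7500, so H' = 2.75.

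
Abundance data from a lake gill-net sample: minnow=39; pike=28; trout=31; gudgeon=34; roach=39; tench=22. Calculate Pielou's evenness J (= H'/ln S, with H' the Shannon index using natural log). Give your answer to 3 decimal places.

Total N = 39+28+31+34+39+22 = 193, so the proportions are 0.20207, 0.14508, 0.16062, 0.17617, 0.20207, 0.11399 (working shown to 5 dp, full precision carried).
H' = −Σ pᵢ ln pᵢ = −((-0.32314) + (-0.28007) + (-0.29373) + (-0.30588) + (-0.32314) + (-0.24755)) = 1.77351.
With S = 6 species, ln S = 1.79176, so J = 1.77351/1.79176 = 0.98981, i.e. 0.990 to 3 decimal places.

0.990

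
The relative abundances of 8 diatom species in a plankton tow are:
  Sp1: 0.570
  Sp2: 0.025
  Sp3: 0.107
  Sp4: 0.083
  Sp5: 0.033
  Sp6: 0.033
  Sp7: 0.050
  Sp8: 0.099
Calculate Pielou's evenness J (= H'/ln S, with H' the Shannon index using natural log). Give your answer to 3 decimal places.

0.703

H' = −Σ pᵢ ln pᵢ = −((-0.32041) + (-0.09222) + (-0.23914) + (-0.20658) + (-0.11257) + (-0.11257) + (-0.14979) + (-0.22895)) = 1.46223 (working shown to 5 dp, full precision carried).
With S = 8 species, ln S = 2.07944, so J = 1.46223/2.07944 = 0.70318, i.e. 0.703 to 3 decimal places.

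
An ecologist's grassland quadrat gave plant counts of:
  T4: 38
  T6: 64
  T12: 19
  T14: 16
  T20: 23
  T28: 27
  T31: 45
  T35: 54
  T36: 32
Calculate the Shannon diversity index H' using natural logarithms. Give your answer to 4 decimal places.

2.1035

Total N = 38+64+19+16+23+27+45+54+32 = 318, so the proportions are 0.119497, 0.201258, 0.059748, 0.050314, 0.072327, 0.084906, 0.141509, 0.169811, 0.100629 (working shown to 6 dp, full precision carried).
Each pᵢ ln pᵢ term: 0.119497×(-2.124465)=-0.253867, 0.201258×(-1.603168)=-0.322650, 0.059748×(-2.817612)=-0.168348, 0.050314×(-2.989463)=-0.150413, 0.072327×(-2.626557)=-0.189971, 0.084906×(-2.466215)=-0.209396, 0.141509×(-1.955389)=-0.276706, 0.169811×(-1.773067)=-0.301087, 0.100629×(-2.296315)=-0.231076.
Sum = -2.103514, so H' = 2.1035.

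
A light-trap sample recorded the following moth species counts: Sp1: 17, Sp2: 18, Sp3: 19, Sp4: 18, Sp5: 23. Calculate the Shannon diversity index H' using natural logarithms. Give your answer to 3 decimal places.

Total N = 17+18+19+18+23 = 95, so the proportions are 0.17895, 0.18947, 0.2, 0.18947, 0.24211 (working shown to 5 dp, full precision carried).
Each pᵢ ln pᵢ term: 0.17895×(-1.72066)=-0.30791, 0.18947×(-1.66351)=-0.31519, 0.2×(-1.60944)=-0.32189, 0.18947×(-1.66351)=-0.31519, 0.24211×(-1.41838)=-0.34340.
Sum = -1.60357, so H' = 1.604.

1.604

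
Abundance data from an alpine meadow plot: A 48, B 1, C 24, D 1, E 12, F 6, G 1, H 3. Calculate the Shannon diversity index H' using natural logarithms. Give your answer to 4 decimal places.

Total N = 48+1+24+1+12+6+1+3 = 96, so the proportions are 0.5, 0.010417, 0.25, 0.010417, 0.125, 0.0625, 0.010417, 0.03125 (working shown to 6 dp, full precision carried).
Each pᵢ ln pᵢ term: 0.5×(-0.693147)=-0.346574, 0.010417×(-4.564348)=-0.047545, 0.25×(-1.386294)=-0.346574, 0.010417×(-4.564348)=-0.047545, 0.125×(-2.079442)=-0.259930, 0.0625×(-2.772589)=-0.173287, 0.010417×(-4.564348)=-0.047545, 0.03125×(-3.465736)=-0.108304.
Sum = -1.377304, so H' = 1.3773.

1.3773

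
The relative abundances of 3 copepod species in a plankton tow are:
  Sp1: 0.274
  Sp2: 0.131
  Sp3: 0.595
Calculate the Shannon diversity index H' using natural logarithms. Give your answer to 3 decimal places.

0.930

Each pᵢ ln pᵢ term (working shown to 5 dp, full precision carried): 0.274×(-1.29463)=-0.35473, 0.131×(-2.03256)=-0.26627, 0.595×(-0.51919)=-0.30892.
Sum = -0.92991, so H' = 0.930.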